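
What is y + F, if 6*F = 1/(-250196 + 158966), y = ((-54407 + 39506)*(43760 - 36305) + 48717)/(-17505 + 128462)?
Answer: -60780110827397/60735642660 ≈ -1000.7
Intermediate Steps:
y = -111038238/110957 (y = (-14901*7455 + 48717)/110957 = (-111086955 + 48717)*(1/110957) = -111038238*1/110957 = -111038238/110957 ≈ -1000.7)
F = -1/547380 (F = 1/(6*(-250196 + 158966)) = (⅙)/(-91230) = (⅙)*(-1/91230) = -1/547380 ≈ -1.8269e-6)
y + F = -111038238/110957 - 1/547380 = -60780110827397/60735642660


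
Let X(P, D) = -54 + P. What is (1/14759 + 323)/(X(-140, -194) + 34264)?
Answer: 2383579/251419565 ≈ 0.0094805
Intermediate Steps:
(1/14759 + 323)/(X(-140, -194) + 34264) = (1/14759 + 323)/((-54 - 140) + 34264) = (1/14759 + 323)/(-194 + 34264) = (4767158/14759)/34070 = (4767158/14759)*(1/34070) = 2383579/251419565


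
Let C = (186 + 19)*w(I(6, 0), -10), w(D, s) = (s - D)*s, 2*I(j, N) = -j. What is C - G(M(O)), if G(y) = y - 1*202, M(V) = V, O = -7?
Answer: 14559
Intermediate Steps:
I(j, N) = -j/2 (I(j, N) = (-j)/2 = -j/2)
G(y) = -202 + y (G(y) = y - 202 = -202 + y)
w(D, s) = s*(s - D)
C = 14350 (C = (186 + 19)*(-10*(-10 - (-1)*6/2)) = 205*(-10*(-10 - 1*(-3))) = 205*(-10*(-10 + 3)) = 205*(-10*(-7)) = 205*70 = 14350)
C - G(M(O)) = 14350 - (-202 - 7) = 14350 - 1*(-209) = 14350 + 209 = 14559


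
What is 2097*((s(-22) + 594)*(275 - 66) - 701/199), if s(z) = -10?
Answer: 50932864971/199 ≈ 2.5594e+8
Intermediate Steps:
2097*((s(-22) + 594)*(275 - 66) - 701/199) = 2097*((-10 + 594)*(275 - 66) - 701/199) = 2097*(584*209 - 701*1/199) = 2097*(122056 - 701/199) = 2097*(24288443/199) = 50932864971/199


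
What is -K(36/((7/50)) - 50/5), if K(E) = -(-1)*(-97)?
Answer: 97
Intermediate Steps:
K(E) = -97 (K(E) = -1*97 = -97)
-K(36/((7/50)) - 50/5) = -1*(-97) = 97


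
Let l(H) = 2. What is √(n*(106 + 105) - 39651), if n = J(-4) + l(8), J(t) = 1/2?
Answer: 13*I*√926/2 ≈ 197.8*I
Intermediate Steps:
J(t) = ½
n = 5/2 (n = ½ + 2 = 5/2 ≈ 2.5000)
√(n*(106 + 105) - 39651) = √(5*(106 + 105)/2 - 39651) = √((5/2)*211 - 39651) = √(1055/2 - 39651) = √(-78247/2) = 13*I*√926/2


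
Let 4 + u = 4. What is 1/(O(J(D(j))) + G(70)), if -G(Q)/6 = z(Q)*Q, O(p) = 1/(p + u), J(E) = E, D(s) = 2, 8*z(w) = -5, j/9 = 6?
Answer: 1/263 ≈ 0.0038023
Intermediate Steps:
j = 54 (j = 9*6 = 54)
z(w) = -5/8 (z(w) = (⅛)*(-5) = -5/8)
u = 0 (u = -4 + 4 = 0)
O(p) = 1/p (O(p) = 1/(p + 0) = 1/p)
G(Q) = 15*Q/4 (G(Q) = -(-15)*Q/4 = 15*Q/4)
1/(O(J(D(j))) + G(70)) = 1/(1/2 + (15/4)*70) = 1/(½ + 525/2) = 1/263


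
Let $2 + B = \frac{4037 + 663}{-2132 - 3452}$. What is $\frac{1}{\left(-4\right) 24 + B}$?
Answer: $- \frac{1396}{137983} \approx -0.010117$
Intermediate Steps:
$B = - \frac{3967}{1396}$ ($B = -2 + \frac{4037 + 663}{-2132 - 3452} = -2 + \frac{4700}{-5584} = -2 + 4700 \left(- \frac{1}{5584}\right) = -2 - \frac{1175}{1396} = - \frac{3967}{1396} \approx -2.8417$)
$\frac{1}{\left(-4\right) 24 + B} = \frac{1}{\left(-4\right) 24 - \frac{3967}{1396}} = \frac{1}{-96 - \frac{3967}{1396}} = \frac{1}{- \frac{137983}{1396}} = - \frac{1396}{137983}$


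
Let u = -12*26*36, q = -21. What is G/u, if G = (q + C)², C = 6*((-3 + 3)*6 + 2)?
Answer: -3/416 ≈ -0.0072115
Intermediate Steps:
C = 12 (C = 6*(0*6 + 2) = 6*(0 + 2) = 6*2 = 12)
u = -11232 (u = -312*36 = -11232)
G = 81 (G = (-21 + 12)² = (-9)² = 81)
G/u = 81/(-11232) = 81*(-1/11232) = -3/416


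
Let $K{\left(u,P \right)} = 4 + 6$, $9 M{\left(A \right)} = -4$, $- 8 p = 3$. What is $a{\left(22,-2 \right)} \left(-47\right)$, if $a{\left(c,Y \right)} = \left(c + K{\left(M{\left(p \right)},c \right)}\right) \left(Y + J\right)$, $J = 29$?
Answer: $-40608$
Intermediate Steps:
$p = - \frac{3}{8}$ ($p = \left(- \frac{1}{8}\right) 3 = - \frac{3}{8} \approx -0.375$)
$M{\left(A \right)} = - \frac{4}{9}$ ($M{\left(A \right)} = \frac{1}{9} \left(-4\right) = - \frac{4}{9}$)
$K{\left(u,P \right)} = 10$
$a{\left(c,Y \right)} = \left(10 + c\right) \left(29 + Y\right)$ ($a{\left(c,Y \right)} = \left(c + 10\right) \left(Y + 29\right) = \left(10 + c\right) \left(29 + Y\right)$)
$a{\left(22,-2 \right)} \left(-47\right) = \left(290 + 10 \left(-2\right) + 29 \cdot 22 - 44\right) \left(-47\right) = \left(290 - 20 + 638 - 44\right) \left(-47\right) = 864 \left(-47\right) = -40608$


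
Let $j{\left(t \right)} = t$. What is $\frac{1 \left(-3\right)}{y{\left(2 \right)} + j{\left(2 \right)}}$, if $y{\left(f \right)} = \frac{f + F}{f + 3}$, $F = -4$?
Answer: $- \frac{15}{8} \approx -1.875$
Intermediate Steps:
$y{\left(f \right)} = \frac{-4 + f}{3 + f}$ ($y{\left(f \right)} = \frac{f - 4}{f + 3} = \frac{-4 + f}{3 + f}$)
$\frac{1 \left(-3\right)}{y{\left(2 \right)} + j{\left(2 \right)}} = \frac{1 \left(-3\right)}{\frac{-4 + 2}{3 + 2} + 2} = - \frac{3}{\frac{1}{5} \left(-2\right) + 2} = - \frac{3}{- \frac{2}{5} + 2} = - \frac{3}{\frac{8}{5}} = \left(-3\right) \frac{5}{8} = - \frac{15}{8}$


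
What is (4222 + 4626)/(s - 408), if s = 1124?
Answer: 2212/179 ≈ 12.358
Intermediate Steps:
(4222 + 4626)/(s - 408) = (4222 + 4626)/(1124 - 408) = 8848/716 = 8848*(1/716) = 2212/179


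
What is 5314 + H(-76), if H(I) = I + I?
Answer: 5162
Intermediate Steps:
H(I) = 2*I
5314 + H(-76) = 5314 + 2*(-76) = 5314 - 152 = 5162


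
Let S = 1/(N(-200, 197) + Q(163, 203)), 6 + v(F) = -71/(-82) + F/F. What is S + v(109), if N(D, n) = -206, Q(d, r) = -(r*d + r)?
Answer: -2838976/686709 ≈ -4.1342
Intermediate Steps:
Q(d, r) = -r - d*r (Q(d, r) = -(d*r + r) = -(r + d*r) = -r - d*r)
v(F) = -339/82 (v(F) = -6 + (-71/(-82) + F/F) = -6 + (-71*(-1/82) + 1) = -6 + (71/82 + 1) = -6 + 153/82 = -339/82)
S = -1/33498 (S = 1/(-206 - 1*203*(1 + 163)) = 1/(-206 - 1*203*164) = 1/(-206 - 33292) = 1/(-33498) = -1/33498 ≈ -2.9853e-5)
S + v(109) = -1/33498 - 339/82 = -2838976/686709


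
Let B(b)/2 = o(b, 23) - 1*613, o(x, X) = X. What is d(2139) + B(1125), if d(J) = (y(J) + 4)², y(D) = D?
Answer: 4591269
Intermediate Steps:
B(b) = -1180 (B(b) = 2*(23 - 1*613) = 2*(23 - 613) = 2*(-590) = -1180)
d(J) = (4 + J)² (d(J) = (J + 4)² = (4 + J)²)
d(2139) + B(1125) = (4 + 2139)² - 1180 = 2143² - 1180 = 4592449 - 1180 = 4591269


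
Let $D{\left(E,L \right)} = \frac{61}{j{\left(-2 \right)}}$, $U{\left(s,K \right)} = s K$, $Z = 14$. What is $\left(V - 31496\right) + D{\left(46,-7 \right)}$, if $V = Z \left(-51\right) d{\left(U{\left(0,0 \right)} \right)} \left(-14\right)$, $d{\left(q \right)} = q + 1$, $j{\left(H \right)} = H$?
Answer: $- \frac{43061}{2} \approx -21531.0$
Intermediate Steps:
$U{\left(s,K \right)} = K s$
$D{\left(E,L \right)} = - \frac{61}{2}$ ($D{\left(E,L \right)} = \frac{61}{-2} = 61 \left(- \frac{1}{2}\right) = - \frac{61}{2}$)
$d{\left(q \right)} = 1 + q$
$V = 9996$ ($V = 14 \left(-51\right) \left(1 + 0 \cdot 0\right) \left(-14\right) = - 714 \left(1 + 0\right) \left(-14\right) = - 714 \cdot 1 \left(-14\right) = \left(-714\right) \left(-14\right) = 9996$)
$\left(V - 31496\right) + D{\left(46,-7 \right)} = \left(9996 - 31496\right) - \frac{61}{2} = -21500 - \frac{61}{2} = - \frac{43061}{2}$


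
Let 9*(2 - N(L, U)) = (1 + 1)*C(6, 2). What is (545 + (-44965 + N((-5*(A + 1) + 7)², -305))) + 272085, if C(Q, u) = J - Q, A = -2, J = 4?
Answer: 2049007/9 ≈ 2.2767e+5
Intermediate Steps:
C(Q, u) = 4 - Q
N(L, U) = 22/9 (N(L, U) = 2 - (1 + 1)*(4 - 1*6)/9 = 2 - 2*(4 - 6)/9 = 2 - 2*(-2)/9 = 2 - ⅑*(-4) = 2 + 4/9 = 22/9)
(545 + (-44965 + N((-5*(A + 1) + 7)², -305))) + 272085 = (545 + (-44965 + 22/9)) + 272085 = (545 - 404663/9) + 272085 = -399758/9 + 272085 = 2049007/9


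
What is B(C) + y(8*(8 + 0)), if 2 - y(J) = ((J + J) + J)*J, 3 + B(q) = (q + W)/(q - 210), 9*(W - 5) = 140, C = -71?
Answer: -31078427/2529 ≈ -12289.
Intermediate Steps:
W = 185/9 (W = 5 + (1/9)*140 = 5 + 140/9 = 185/9 ≈ 20.556)
B(q) = -3 + (185/9 + q)/(-210 + q) (B(q) = -3 + (q + 185/9)/(q - 210) = -3 + (185/9 + q)/(-210 + q))
y(J) = 2 - 3*J**2 (y(J) = 2 - ((J + J) + J)*J = 2 - (2*J + J)*J = 2 - 3*J*J = 2 - 3*J**2)
B(C) + y(8*(8 + 0)) = (5855 - 18*(-71))/(9*(-210 - 71)) + (2 - 3*64*(8 + 0)**2) = (1/9)*(5855 + 1278)/(-281) + (2 - 3*(8*8)**2) = (1/9)*(-1/281)*7133 + (2 - 3*64**2) = -7133/2529 + (2 - 3*4096) = -7133/2529 + (2 - 12288) = -7133/2529 - 12286 = -31078427/2529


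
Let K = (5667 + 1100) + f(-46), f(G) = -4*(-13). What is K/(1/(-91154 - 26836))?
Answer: -804573810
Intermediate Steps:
f(G) = 52
K = 6819 (K = (5667 + 1100) + 52 = 6767 + 52 = 6819)
K/(1/(-91154 - 26836)) = 6819/(1/(-91154 - 26836)) = 6819/(1/(-117990)) = 6819/(-1/117990) = 6819*(-117990) = -804573810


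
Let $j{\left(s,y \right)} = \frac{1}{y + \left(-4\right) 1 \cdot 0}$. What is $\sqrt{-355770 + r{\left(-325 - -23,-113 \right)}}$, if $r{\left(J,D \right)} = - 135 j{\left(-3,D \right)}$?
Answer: $\frac{75 i \sqrt{807611}}{113} \approx 596.46 i$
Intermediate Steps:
$j{\left(s,y \right)} = \frac{1}{y}$ ($j{\left(s,y \right)} = \frac{1}{y - 0} = \frac{1}{y + 0} = \frac{1}{y}$)
$r{\left(J,D \right)} = - \frac{135}{D}$
$\sqrt{-355770 + r{\left(-325 - -23,-113 \right)}} = \sqrt{-355770 - \frac{135}{-113}} = \sqrt{-355770 - - \frac{135}{113}} = \sqrt{-355770 + \frac{135}{113}} = \sqrt{- \frac{40201875}{113}} = \frac{75 i \sqrt{807611}}{113}$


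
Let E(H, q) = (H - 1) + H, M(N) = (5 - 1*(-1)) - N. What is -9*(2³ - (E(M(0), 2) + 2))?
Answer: 45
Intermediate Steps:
M(N) = 6 - N (M(N) = (5 + 1) - N = 6 - N)
E(H, q) = -1 + 2*H (E(H, q) = (-1 + H) + H = -1 + 2*H)
-9*(2³ - (E(M(0), 2) + 2)) = -9*(2³ - ((-1 + 2*(6 - 1*0)) + 2)) = -9*(8 - ((-1 + 2*(6 + 0)) + 2)) = -9*(8 - ((-1 + 2*6) + 2)) = -9*(8 - ((-1 + 12) + 2)) = -9*(8 - (11 + 2)) = -9*(8 - 1*13) = -9*(8 - 13) = -9*(-5) = 45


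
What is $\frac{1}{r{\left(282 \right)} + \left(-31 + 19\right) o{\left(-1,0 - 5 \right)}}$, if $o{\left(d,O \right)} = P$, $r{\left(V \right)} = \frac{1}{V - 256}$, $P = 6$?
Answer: $- \frac{26}{1871} \approx -0.013896$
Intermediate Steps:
$r{\left(V \right)} = \frac{1}{-256 + V}$
$o{\left(d,O \right)} = 6$
$\frac{1}{r{\left(282 \right)} + \left(-31 + 19\right) o{\left(-1,0 - 5 \right)}} = \frac{1}{\frac{1}{-256 + 282} + \left(-31 + 19\right) 6} = \frac{1}{\frac{1}{26} - 72} = \frac{1}{- \frac{1871}{26}} = - \frac{26}{1871}$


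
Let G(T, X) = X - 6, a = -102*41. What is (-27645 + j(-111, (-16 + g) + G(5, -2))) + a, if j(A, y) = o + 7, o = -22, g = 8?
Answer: -31842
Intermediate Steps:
a = -4182
G(T, X) = -6 + X
j(A, y) = -15 (j(A, y) = -22 + 7 = -15)
(-27645 + j(-111, (-16 + g) + G(5, -2))) + a = (-27645 - 15) - 4182 = -27660 - 4182 = -31842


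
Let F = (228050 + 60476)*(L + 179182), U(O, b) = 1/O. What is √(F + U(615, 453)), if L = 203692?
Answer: √41782176756010515/615 ≈ 3.3237e+5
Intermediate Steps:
F = 110469103724 (F = (228050 + 60476)*(203692 + 179182) = 288526*382874 = 110469103724)
√(F + U(615, 453)) = √(110469103724 + 1/615) = √(67938498790261/615) = √41782176756010515/615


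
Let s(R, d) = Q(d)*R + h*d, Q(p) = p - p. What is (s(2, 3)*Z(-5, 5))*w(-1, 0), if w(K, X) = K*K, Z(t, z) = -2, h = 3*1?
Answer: -18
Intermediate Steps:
Q(p) = 0
h = 3
s(R, d) = 3*d (s(R, d) = 0*R + 3*d = 0 + 3*d = 3*d)
w(K, X) = K²
(s(2, 3)*Z(-5, 5))*w(-1, 0) = ((3*3)*(-2))*(-1)² = (9*(-2))*1 = -18*1 = -18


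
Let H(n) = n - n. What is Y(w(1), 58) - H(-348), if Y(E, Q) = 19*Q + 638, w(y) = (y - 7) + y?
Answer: 1740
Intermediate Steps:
H(n) = 0
w(y) = -7 + 2*y (w(y) = (-7 + y) + y = -7 + 2*y)
Y(E, Q) = 638 + 19*Q
Y(w(1), 58) - H(-348) = (638 + 19*58) - 1*0 = (638 + 1102) + 0 = 1740 + 0 = 1740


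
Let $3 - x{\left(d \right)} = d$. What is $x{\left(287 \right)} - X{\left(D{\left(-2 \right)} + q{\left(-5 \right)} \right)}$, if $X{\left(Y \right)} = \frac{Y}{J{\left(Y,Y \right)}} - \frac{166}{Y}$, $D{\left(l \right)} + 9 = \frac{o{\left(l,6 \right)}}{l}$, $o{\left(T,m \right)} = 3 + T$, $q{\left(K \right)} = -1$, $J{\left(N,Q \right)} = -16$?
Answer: $- \frac{201913}{672} \approx -300.47$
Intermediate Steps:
$x{\left(d \right)} = 3 - d$
$D{\left(l \right)} = -9 + \frac{3 + l}{l}$
$X{\left(Y \right)} = - \frac{166}{Y} - \frac{Y}{16}$ ($X{\left(Y \right)} = \frac{Y}{-16} - \frac{166}{Y} = Y \left(- \frac{1}{16}\right) - \frac{166}{Y} = - \frac{Y}{16} - \frac{166}{Y} = - \frac{166}{Y} - \frac{Y}{16}$)
$x{\left(287 \right)} - X{\left(D{\left(-2 \right)} + q{\left(-5 \right)} \right)} = \left(3 - 287\right) - \left(- \frac{166}{\left(-8 + \frac{3}{-2}\right) - 1} - \frac{\left(-8 + \frac{3}{-2}\right) - 1}{16}\right) = \left(3 - 287\right) - \left(- \frac{166}{\left(-8 + 3 \left(- \frac{1}{2}\right)\right) - 1} - \frac{\left(-8 + 3 \left(- \frac{1}{2}\right)\right) - 1}{16}\right) = -284 - \left(- \frac{166}{\left(-8 - \frac{3}{2}\right) - 1} - \frac{\left(-8 - \frac{3}{2}\right) - 1}{16}\right) = -284 - \left(- \frac{166}{- \frac{19}{2} - 1} - \frac{- \frac{19}{2} - 1}{16}\right) = -284 - \left(- \frac{166}{- \frac{21}{2}} - - \frac{21}{32}\right) = -284 - \left(\left(-166\right) \left(- \frac{2}{21}\right) + \frac{21}{32}\right) = -284 - \left(\frac{332}{21} + \frac{21}{32}\right) = -284 - \frac{11065}{672} = - \frac{201913}{672}$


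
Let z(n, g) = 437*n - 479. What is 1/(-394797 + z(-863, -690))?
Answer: -1/772407 ≈ -1.2947e-6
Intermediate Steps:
z(n, g) = -479 + 437*n
1/(-394797 + z(-863, -690)) = 1/(-394797 + (-479 + 437*(-863))) = 1/(-394797 + (-479 - 377131)) = 1/(-394797 - 377610) = 1/(-772407) = -1/772407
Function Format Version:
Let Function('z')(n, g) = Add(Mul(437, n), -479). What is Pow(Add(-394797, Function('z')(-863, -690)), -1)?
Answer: Rational(-1, 772407) ≈ -1.2947e-6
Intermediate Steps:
Function('z')(n, g) = Add(-479, Mul(437, n))
Pow(Add(-394797, Function('z')(-863, -690)), -1) = Pow(Add(-394797, Add(-479, Mul(437, -863))), -1) = Pow(Add(-394797, Add(-479, -377131)), -1) = Pow(Add(-394797, -377610), -1) = Pow(-772407, -1) = Rational(-1, 772407)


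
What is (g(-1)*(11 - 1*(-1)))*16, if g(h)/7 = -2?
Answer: -2688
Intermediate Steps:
g(h) = -14 (g(h) = 7*(-2) = -14)
(g(-1)*(11 - 1*(-1)))*16 = -14*(11 - 1*(-1))*16 = -14*(11 + 1)*16 = -14*12*16 = -168*16 = -2688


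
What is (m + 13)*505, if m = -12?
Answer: 505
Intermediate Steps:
(m + 13)*505 = (-12 + 13)*505 = 1*505 = 505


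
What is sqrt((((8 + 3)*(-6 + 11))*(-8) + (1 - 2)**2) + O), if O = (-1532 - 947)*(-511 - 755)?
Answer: 5*sqrt(125519) ≈ 1771.4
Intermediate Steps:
O = 3138414 (O = -2479*(-1266) = 3138414)
sqrt((((8 + 3)*(-6 + 11))*(-8) + (1 - 2)**2) + O) = sqrt((((8 + 3)*(-6 + 11))*(-8) + (1 - 2)**2) + 3138414) = sqrt(((11*5)*(-8) + (-1)**2) + 3138414) = sqrt((55*(-8) + 1) + 3138414) = sqrt((-440 + 1) + 3138414) = sqrt(-439 + 3138414) = sqrt(3137975) = 5*sqrt(125519)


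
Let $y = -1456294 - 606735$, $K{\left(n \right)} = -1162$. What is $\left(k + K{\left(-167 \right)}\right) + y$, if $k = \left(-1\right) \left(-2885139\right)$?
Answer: $820948$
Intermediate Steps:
$y = -2063029$ ($y = -1456294 - 606735 = -2063029$)
$k = 2885139$
$\left(k + K{\left(-167 \right)}\right) + y = \left(2885139 - 1162\right) - 2063029 = 2883977 - 2063029 = 820948$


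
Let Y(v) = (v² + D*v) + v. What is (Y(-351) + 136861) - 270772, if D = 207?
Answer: -83718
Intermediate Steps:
Y(v) = v² + 208*v (Y(v) = (v² + 207*v) + v = v² + 208*v)
(Y(-351) + 136861) - 270772 = (-351*(208 - 351) + 136861) - 270772 = (-351*(-143) + 136861) - 270772 = (50193 + 136861) - 270772 = 187054 - 270772 = -83718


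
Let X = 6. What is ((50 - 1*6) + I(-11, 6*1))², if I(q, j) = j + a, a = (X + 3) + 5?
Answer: 4096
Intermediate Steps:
a = 14 (a = (6 + 3) + 5 = 9 + 5 = 14)
I(q, j) = 14 + j (I(q, j) = j + 14 = 14 + j)
((50 - 1*6) + I(-11, 6*1))² = ((50 - 1*6) + (14 + 6*1))² = ((50 - 6) + (14 + 6))² = (44 + 20)² = 64² = 4096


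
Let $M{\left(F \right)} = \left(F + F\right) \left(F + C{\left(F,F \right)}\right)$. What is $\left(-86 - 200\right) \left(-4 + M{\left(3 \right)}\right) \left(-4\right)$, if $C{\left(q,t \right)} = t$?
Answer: $36608$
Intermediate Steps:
$M{\left(F \right)} = 4 F^{2}$ ($M{\left(F \right)} = \left(F + F\right) \left(F + F\right) = 2 F 2 F = 4 F^{2}$)
$\left(-86 - 200\right) \left(-4 + M{\left(3 \right)}\right) \left(-4\right) = \left(-86 - 200\right) \left(-4 + 4 \cdot 3^{2}\right) \left(-4\right) = \left(-86 - 200\right) \left(-4 + 4 \cdot 9\right) \left(-4\right) = - 286 \left(-4 + 36\right) \left(-4\right) = - 286 \cdot 32 \left(-4\right) = \left(-286\right) \left(-128\right) = 36608$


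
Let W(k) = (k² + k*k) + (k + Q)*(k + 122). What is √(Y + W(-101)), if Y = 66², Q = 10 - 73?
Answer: √21314 ≈ 145.99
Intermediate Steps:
Q = -63
Y = 4356
W(k) = 2*k² + (-63 + k)*(122 + k) (W(k) = (k² + k*k) + (k - 63)*(k + 122) = (k² + k²) + (-63 + k)*(122 + k) = 2*k² + (-63 + k)*(122 + k))
√(Y + W(-101)) = √(4356 + (-7686 + 3*(-101)² + 59*(-101))) = √(4356 + (-7686 + 3*10201 - 5959)) = √(4356 + (-7686 + 30603 - 5959)) = √(4356 + 16958) = √21314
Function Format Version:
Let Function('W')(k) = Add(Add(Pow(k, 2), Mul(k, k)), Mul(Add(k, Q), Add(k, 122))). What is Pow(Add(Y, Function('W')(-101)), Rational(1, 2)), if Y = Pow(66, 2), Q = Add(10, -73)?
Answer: Pow(21314, Rational(1, 2)) ≈ 145.99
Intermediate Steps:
Q = -63
Y = 4356
Function('W')(k) = Add(Mul(2, Pow(k, 2)), Mul(Add(-63, k), Add(122, k))) (Function('W')(k) = Add(Add(Pow(k, 2), Mul(k, k)), Mul(Add(k, -63), Add(k, 122))) = Add(Add(Pow(k, 2), Pow(k, 2)), Mul(Add(-63, k), Add(122, k))) = Add(Mul(2, Pow(k, 2)), Mul(Add(-63, k), Add(122, k))))
Pow(Add(Y, Function('W')(-101)), Rational(1, 2)) = Pow(Add(4356, Add(-7686, Mul(3, Pow(-101, 2)), Mul(59, -101))), Rational(1, 2)) = Pow(Add(4356, Add(-7686, Mul(3, 10201), -5959)), Rational(1, 2)) = Pow(Add(4356, Add(-7686, 30603, -5959)), Rational(1, 2)) = Pow(Add(4356, 16958), Rational(1, 2)) = Pow(21314, Rational(1, 2))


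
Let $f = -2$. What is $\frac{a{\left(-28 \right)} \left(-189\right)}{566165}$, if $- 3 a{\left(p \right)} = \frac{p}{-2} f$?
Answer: $- \frac{1764}{566165} \approx -0.0031157$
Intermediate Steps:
$a{\left(p \right)} = - \frac{p}{3}$ ($a{\left(p \right)} = - \frac{\frac{p}{-2} \left(-2\right)}{3} = - \frac{p \left(- \frac{1}{2}\right) \left(-2\right)}{3} = - \frac{- \frac{p}{2} \left(-2\right)}{3} = - \frac{p}{3}$)
$\frac{a{\left(-28 \right)} \left(-189\right)}{566165} = \frac{\left(- \frac{1}{3}\right) \left(-28\right) \left(-189\right)}{566165} = \frac{28}{3} \left(-189\right) \frac{1}{566165} = \left(-1764\right) \frac{1}{566165} = - \frac{1764}{566165}$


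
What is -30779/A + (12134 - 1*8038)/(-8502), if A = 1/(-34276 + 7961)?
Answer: 3443094833587/4251 ≈ 8.0995e+8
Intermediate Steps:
A = -1/26315 (A = 1/(-26315) = -1/26315 ≈ -3.8001e-5)
-30779/A + (12134 - 1*8038)/(-8502) = -30779/(-1/26315) + (12134 - 1*8038)/(-8502) = -30779*(-26315) + (12134 - 8038)*(-1/8502) = 809949385 + 4096*(-1/8502) = 809949385 - 2048/4251 = 3443094833587/4251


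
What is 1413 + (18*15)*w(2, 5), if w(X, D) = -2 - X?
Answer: 333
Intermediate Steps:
1413 + (18*15)*w(2, 5) = 1413 + (18*15)*(-2 - 1*2) = 1413 + 270*(-2 - 2) = 1413 + 270*(-4) = 1413 - 1080 = 333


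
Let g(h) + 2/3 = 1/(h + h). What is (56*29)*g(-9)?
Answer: -10556/9 ≈ -1172.9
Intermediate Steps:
g(h) = -⅔ + 1/(2*h) (g(h) = -⅔ + 1/(h + h) = -⅔ + 1/(2*h))
(56*29)*g(-9) = (56*29)*((⅙)*(3 - 4*(-9))/(-9)) = 1624*((⅙)*(-⅑)*(3 + 36)) = 1624*((⅙)*(-⅑)*39) = 1624*(-13/18) = -10556/9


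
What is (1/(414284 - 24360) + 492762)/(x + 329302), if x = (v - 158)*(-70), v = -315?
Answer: 192139730089/141313136688 ≈ 1.3597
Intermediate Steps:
x = 33110 (x = (-315 - 158)*(-70) = -473*(-70) = 33110)
(1/(414284 - 24360) + 492762)/(x + 329302) = (1/(414284 - 24360) + 492762)/(33110 + 329302) = (1/389924 + 492762)/362412 = (1/389924 + 492762)*(1/362412) = (192139730089/389924)*(1/362412) = 192139730089/141313136688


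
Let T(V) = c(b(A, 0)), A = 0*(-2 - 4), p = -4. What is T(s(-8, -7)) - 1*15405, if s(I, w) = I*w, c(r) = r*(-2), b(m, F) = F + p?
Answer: -15397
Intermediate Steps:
A = 0 (A = 0*(-6) = 0)
b(m, F) = -4 + F (b(m, F) = F - 4 = -4 + F)
c(r) = -2*r
T(V) = 8 (T(V) = -2*(-4 + 0) = -2*(-4) = 8)
T(s(-8, -7)) - 1*15405 = 8 - 1*15405 = 8 - 15405 = -15397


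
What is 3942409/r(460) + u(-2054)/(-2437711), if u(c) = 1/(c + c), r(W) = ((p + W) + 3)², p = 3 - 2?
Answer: 340342622002393/18586200758528 ≈ 18.312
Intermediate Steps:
p = 1
r(W) = (4 + W)² (r(W) = ((1 + W) + 3)² = (4 + W)²)
u(c) = 1/(2*c)
3942409/r(460) + u(-2054)/(-2437711) = 3942409/((4 + 460)²) + ((½)/(-2054))/(-2437711) = 3942409/(464²) + ((½)*(-1/2054))*(-1/2437711) = 3942409/215296 - 1/4108*(-1/2437711) = 3942409*(1/215296) + 1/10014116788 = 3942409/215296 + 1/10014116788 = 340342622002393/18586200758528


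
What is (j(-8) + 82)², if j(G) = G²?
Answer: 21316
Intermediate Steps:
(j(-8) + 82)² = ((-8)² + 82)² = (64 + 82)² = 146² = 21316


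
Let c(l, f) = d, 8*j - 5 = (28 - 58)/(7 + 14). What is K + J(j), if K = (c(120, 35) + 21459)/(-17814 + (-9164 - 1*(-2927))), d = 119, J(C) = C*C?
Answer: -52636733/75423936 ≈ -0.69788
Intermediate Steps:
j = 25/56 (j = 5/8 + ((28 - 58)/(7 + 14))/8 = 5/8 + (-30/21)/8 = 5/8 + (-30*1/21)/8 = 5/8 + (⅛)*(-10/7) = 5/8 - 5/28 = 25/56 ≈ 0.44643)
J(C) = C²
c(l, f) = 119
K = -21578/24051 (K = (119 + 21459)/(-17814 + (-9164 - 1*(-2927))) = 21578/(-17814 + (-9164 + 2927)) = 21578/(-17814 - 6237) = 21578/(-24051) = 21578*(-1/24051) = -21578/24051 ≈ -0.89718)
K + J(j) = -21578/24051 + (25/56)² = -21578/24051 + 625/3136 = -52636733/75423936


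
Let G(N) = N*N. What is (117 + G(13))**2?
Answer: 81796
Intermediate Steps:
G(N) = N**2
(117 + G(13))**2 = (117 + 13**2)**2 = (117 + 169)**2 = 286**2 = 81796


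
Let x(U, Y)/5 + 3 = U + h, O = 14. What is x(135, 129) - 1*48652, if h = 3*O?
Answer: -47782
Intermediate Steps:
h = 42 (h = 3*14 = 42)
x(U, Y) = 195 + 5*U (x(U, Y) = -15 + 5*(U + 42) = -15 + 5*(42 + U) = -15 + (210 + 5*U) = 195 + 5*U)
x(135, 129) - 1*48652 = (195 + 5*135) - 1*48652 = (195 + 675) - 48652 = 870 - 48652 = -47782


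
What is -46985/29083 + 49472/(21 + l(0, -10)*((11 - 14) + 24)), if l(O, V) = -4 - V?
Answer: 1431887381/4275201 ≈ 334.93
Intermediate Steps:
-46985/29083 + 49472/(21 + l(0, -10)*((11 - 14) + 24)) = -46985/29083 + 49472/(21 + (-4 - 1*(-10))*((11 - 14) + 24)) = -46985*1/29083 + 49472/(21 + (-4 + 10)*(-3 + 24)) = -46985/29083 + 49472/(21 + 6*21) = -46985/29083 + 49472/(21 + 126) = -46985/29083 + 49472/147 = 1431887381/4275201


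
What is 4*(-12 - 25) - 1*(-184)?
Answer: 36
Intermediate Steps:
4*(-12 - 25) - 1*(-184) = 4*(-37) + 184 = -148 + 184 = 36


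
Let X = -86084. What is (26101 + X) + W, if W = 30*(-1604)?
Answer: -108103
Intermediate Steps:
W = -48120
(26101 + X) + W = (26101 - 86084) - 48120 = -59983 - 48120 = -108103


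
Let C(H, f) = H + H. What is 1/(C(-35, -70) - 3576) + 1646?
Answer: 6001315/3646 ≈ 1646.0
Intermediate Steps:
C(H, f) = 2*H
1/(C(-35, -70) - 3576) + 1646 = 1/(2*(-35) - 3576) + 1646 = 1/(-70 - 3576) + 1646 = 1/(-3646) + 1646 = -1/3646 + 1646 = 6001315/3646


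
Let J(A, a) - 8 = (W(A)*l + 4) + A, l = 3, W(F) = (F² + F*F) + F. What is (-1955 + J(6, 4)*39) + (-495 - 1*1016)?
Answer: 6362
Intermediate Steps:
W(F) = F + 2*F² (W(F) = (F² + F²) + F = 2*F² + F = F + 2*F²)
J(A, a) = 12 + A + 3*A*(1 + 2*A) (J(A, a) = 8 + (((A*(1 + 2*A))*3 + 4) + A) = 8 + ((3*A*(1 + 2*A) + 4) + A) = 8 + ((4 + 3*A*(1 + 2*A)) + A) = 8 + (4 + A + 3*A*(1 + 2*A)) = 12 + A + 3*A*(1 + 2*A))
(-1955 + J(6, 4)*39) + (-495 - 1*1016) = (-1955 + (12 + 4*6 + 6*6²)*39) + (-495 - 1*1016) = (-1955 + (12 + 24 + 6*36)*39) + (-495 - 1016) = (-1955 + (12 + 24 + 216)*39) - 1511 = (-1955 + 252*39) - 1511 = (-1955 + 9828) - 1511 = 7873 - 1511 = 6362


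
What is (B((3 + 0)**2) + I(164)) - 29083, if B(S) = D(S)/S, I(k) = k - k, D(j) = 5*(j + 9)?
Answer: -29073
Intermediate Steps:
D(j) = 45 + 5*j (D(j) = 5*(9 + j) = 45 + 5*j)
I(k) = 0
B(S) = (45 + 5*S)/S
(B((3 + 0)**2) + I(164)) - 29083 = ((5 + 45/((3 + 0)**2)) + 0) - 29083 = ((5 + 45/(3**2)) + 0) - 29083 = ((5 + 45/9) + 0) - 29083 = ((5 + 45*(1/9)) + 0) - 29083 = ((5 + 5) + 0) - 29083 = (10 + 0) - 29083 = 10 - 29083 = -29073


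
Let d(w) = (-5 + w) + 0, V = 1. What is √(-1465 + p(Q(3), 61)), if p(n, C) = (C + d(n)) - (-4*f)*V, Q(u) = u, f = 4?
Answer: I*√1390 ≈ 37.283*I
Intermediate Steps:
d(w) = -5 + w
p(n, C) = 11 + C + n (p(n, C) = (C + (-5 + n)) - (-4*4) = (-5 + C + n) - (-16) = (-5 + C + n) - 1*(-16) = (-5 + C + n) + 16 = 11 + C + n)
√(-1465 + p(Q(3), 61)) = √(-1465 + (11 + 61 + 3)) = √(-1465 + 75) = √(-1390) = I*√1390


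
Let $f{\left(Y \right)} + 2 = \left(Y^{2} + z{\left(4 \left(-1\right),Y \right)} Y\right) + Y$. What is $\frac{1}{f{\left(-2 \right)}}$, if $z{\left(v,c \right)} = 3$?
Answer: $- \frac{1}{6} \approx -0.16667$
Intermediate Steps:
$f{\left(Y \right)} = -2 + Y^{2} + 4 Y$ ($f{\left(Y \right)} = -2 + \left(\left(Y^{2} + 3 Y\right) + Y\right) = -2 + \left(Y^{2} + 4 Y\right) = -2 + Y^{2} + 4 Y$)
$\frac{1}{f{\left(-2 \right)}} = \frac{1}{-2 + \left(-2\right)^{2} + 4 \left(-2\right)} = \frac{1}{-2 + 4 - 8} = \frac{1}{-6} = - \frac{1}{6}$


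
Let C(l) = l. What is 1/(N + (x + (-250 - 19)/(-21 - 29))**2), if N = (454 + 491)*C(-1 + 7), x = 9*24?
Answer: 2500/136697761 ≈ 1.8289e-5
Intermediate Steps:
x = 216
N = 5670 (N = (454 + 491)*(-1 + 7) = 945*6 = 5670)
1/(N + (x + (-250 - 19)/(-21 - 29))**2) = 1/(5670 + (216 + (-250 - 19)/(-21 - 29))**2) = 1/(5670 + (216 - 269/(-50))**2) = 1/(5670 + (216 - 269*(-1/50))**2) = 1/(5670 + (216 + 269/50)**2) = 1/(5670 + (11069/50)**2) = 1/(5670 + 122522761/2500) = 1/(136697761/2500) = 2500/136697761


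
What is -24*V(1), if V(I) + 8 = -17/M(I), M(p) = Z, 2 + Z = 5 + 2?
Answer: 1368/5 ≈ 273.60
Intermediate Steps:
Z = 5 (Z = -2 + (5 + 2) = -2 + 7 = 5)
M(p) = 5
V(I) = -57/5 (V(I) = -8 - 17/5 = -57/5)
-24*V(1) = -24*(-57/5) = 1368/5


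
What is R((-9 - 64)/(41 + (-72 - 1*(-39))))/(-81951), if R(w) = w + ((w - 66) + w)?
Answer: 249/218536 ≈ 0.0011394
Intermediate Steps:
R(w) = -66 + 3*w (R(w) = w + ((-66 + w) + w) = w + (-66 + 2*w) = -66 + 3*w)
R((-9 - 64)/(41 + (-72 - 1*(-39))))/(-81951) = (-66 + 3*((-9 - 64)/(41 + (-72 - 1*(-39)))))/(-81951) = (-66 + 3*(-73/(41 + (-72 + 39))))*(-1/81951) = (-66 + 3*(-73/(41 - 33)))*(-1/81951) = (-66 + 3*(-73/8))*(-1/81951) = (-66 - 219/8)*(-1/81951) = -747/8*(-1/81951) = 249/218536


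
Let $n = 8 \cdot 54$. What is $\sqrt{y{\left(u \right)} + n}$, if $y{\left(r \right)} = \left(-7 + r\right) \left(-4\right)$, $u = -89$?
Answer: $4 \sqrt{51} \approx 28.566$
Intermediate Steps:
$n = 432$
$y{\left(r \right)} = 28 - 4 r$
$\sqrt{y{\left(u \right)} + n} = \sqrt{\left(28 - -356\right) + 432} = \sqrt{\left(28 + 356\right) + 432} = \sqrt{384 + 432} = \sqrt{816} = 4 \sqrt{51}$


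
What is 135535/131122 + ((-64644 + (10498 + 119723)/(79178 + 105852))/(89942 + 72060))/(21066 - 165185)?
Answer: 292756396438862914489/283223531867664715540 ≈ 1.0337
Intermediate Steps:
135535/131122 + ((-64644 + (10498 + 119723)/(79178 + 105852))/(89942 + 72060))/(21066 - 165185) = 135535*(1/131122) + ((-64644 + 130221/185030)/162002)/(-144119) = 135535/131122 + ((-64644 + 130221*(1/185030))*(1/162002))*(-1/144119) = 135535/131122 + ((-64644 + 130221/185030)*(1/162002))*(-1/144119) = 135535/131122 - 11960949099/185030*1/162002*(-1/144119) = 135535/131122 - 11960949099/29975230060*(-1/144119) = 135535/131122 + 11960949099/4320000181017140 = 292756396438862914489/283223531867664715540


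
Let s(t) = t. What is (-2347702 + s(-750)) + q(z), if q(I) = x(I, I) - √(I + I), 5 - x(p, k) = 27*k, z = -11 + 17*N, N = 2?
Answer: -2349068 - √46 ≈ -2.3491e+6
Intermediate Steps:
z = 23 (z = -11 + 17*2 = -11 + 34 = 23)
x(p, k) = 5 - 27*k
q(I) = 5 - 27*I - √2*√I (q(I) = (5 - 27*I) - √(I + I) = (5 - 27*I) - √(2*I) = (5 - 27*I) - √2*√I = 5 - 27*I - √2*√I)
(-2347702 + s(-750)) + q(z) = (-2347702 - 750) + (5 - 27*23 - √2*√23) = -2348452 + (5 - 621 - √46) = -2348452 + (-616 - √46) = -2349068 - √46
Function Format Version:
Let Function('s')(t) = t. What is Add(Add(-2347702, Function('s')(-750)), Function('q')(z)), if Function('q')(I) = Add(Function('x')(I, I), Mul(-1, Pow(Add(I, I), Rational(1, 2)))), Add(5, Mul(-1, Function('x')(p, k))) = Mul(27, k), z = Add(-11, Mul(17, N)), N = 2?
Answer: Add(-2349068, Mul(-1, Pow(46, Rational(1, 2)))) ≈ -2.3491e+6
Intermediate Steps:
z = 23 (z = Add(-11, Mul(17, 2)) = Add(-11, 34) = 23)
Function('x')(p, k) = Add(5, Mul(-27, k)) (Function('x')(p, k) = Add(5, Mul(-1, Mul(27, k))) = Add(5, Mul(-27, k)))
Function('q')(I) = Add(5, Mul(-27, I), Mul(-1, Pow(2, Rational(1, 2)), Pow(I, Rational(1, 2)))) (Function('q')(I) = Add(Add(5, Mul(-27, I)), Mul(-1, Pow(Add(I, I), Rational(1, 2)))) = Add(Add(5, Mul(-27, I)), Mul(-1, Pow(Mul(2, I), Rational(1, 2)))) = Add(Add(5, Mul(-27, I)), Mul(-1, Mul(Pow(2, Rational(1, 2)), Pow(I, Rational(1, 2))))) = Add(Add(5, Mul(-27, I)), Mul(-1, Pow(2, Rational(1, 2)), Pow(I, Rational(1, 2)))) = Add(5, Mul(-27, I), Mul(-1, Pow(2, Rational(1, 2)), Pow(I, Rational(1, 2)))))
Add(Add(-2347702, Function('s')(-750)), Function('q')(z)) = Add(Add(-2347702, -750), Add(5, Mul(-27, 23), Mul(-1, Pow(2, Rational(1, 2)), Pow(23, Rational(1, 2))))) = Add(-2348452, Add(5, -621, Mul(-1, Pow(46, Rational(1, 2))))) = Add(-2348452, Add(-616, Mul(-1, Pow(46, Rational(1, 2))))) = Add(-2349068, Mul(-1, Pow(46, Rational(1, 2))))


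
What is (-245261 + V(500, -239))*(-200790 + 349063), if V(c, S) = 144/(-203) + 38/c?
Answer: -1845558166778789/50750 ≈ -3.6366e+10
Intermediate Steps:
V(c, S) = -144/203 + 38/c (V(c, S) = 144*(-1/203) + 38/c = -144/203 + 38/c)
(-245261 + V(500, -239))*(-200790 + 349063) = (-245261 + (-144/203 + 38/500))*(-200790 + 349063) = (-245261 + (-144/203 + 38*(1/500)))*148273 = (-245261 + (-144/203 + 19/250))*148273 = (-245261 - 32143/50750)*148273 = -12447027893/50750*148273 = -1845558166778789/50750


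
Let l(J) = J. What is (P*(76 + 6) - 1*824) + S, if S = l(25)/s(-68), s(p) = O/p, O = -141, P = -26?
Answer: -415096/141 ≈ -2943.9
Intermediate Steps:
s(p) = -141/p
S = 1700/141 (S = 25/((-141/(-68))) = 25/((-141*(-1/68))) = 25/(141/68) = 25*(68/141) = 1700/141 ≈ 12.057)
(P*(76 + 6) - 1*824) + S = (-26*(76 + 6) - 1*824) + 1700/141 = (-26*82 - 824) + 1700/141 = (-2132 - 824) + 1700/141 = -2956 + 1700/141 = -415096/141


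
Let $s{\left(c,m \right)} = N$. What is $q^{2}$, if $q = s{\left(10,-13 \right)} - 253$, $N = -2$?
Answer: $65025$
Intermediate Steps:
$s{\left(c,m \right)} = -2$
$q = -255$ ($q = -2 - 253 = -255$)
$q^{2} = \left(-255\right)^{2} = 65025$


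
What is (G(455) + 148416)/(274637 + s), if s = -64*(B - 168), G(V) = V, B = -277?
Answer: 148871/303117 ≈ 0.49113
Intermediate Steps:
s = 28480 (s = -64*(-277 - 168) = -64*(-445) = 28480)
(G(455) + 148416)/(274637 + s) = (455 + 148416)/(274637 + 28480) = 148871/303117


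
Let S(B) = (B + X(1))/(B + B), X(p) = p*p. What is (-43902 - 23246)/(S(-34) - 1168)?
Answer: 4566064/79391 ≈ 57.514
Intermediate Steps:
X(p) = p²
S(B) = (1 + B)/(2*B) (S(B) = (B + 1²)/(B + B) = (B + 1)/((2*B)) = (1 + B)*(1/(2*B)) = (1 + B)/(2*B))
(-43902 - 23246)/(S(-34) - 1168) = (-43902 - 23246)/((½)*(1 - 34)/(-34) - 1168) = -67148/((½)*(-1/34)*(-33) - 1168) = -67148/(33/68 - 1168) = -67148/(-79391/68) = -67148*(-68/79391) = 4566064/79391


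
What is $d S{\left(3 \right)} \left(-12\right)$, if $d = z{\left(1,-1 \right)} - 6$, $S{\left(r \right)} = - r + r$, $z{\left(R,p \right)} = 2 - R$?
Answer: $0$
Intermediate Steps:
$S{\left(r \right)} = 0$
$d = -5$ ($d = \left(2 - 1\right) - 6 = 1 - 6 = -5$)
$d S{\left(3 \right)} \left(-12\right) = \left(-5\right) 0 \left(-12\right) = 0 \left(-12\right) = 0$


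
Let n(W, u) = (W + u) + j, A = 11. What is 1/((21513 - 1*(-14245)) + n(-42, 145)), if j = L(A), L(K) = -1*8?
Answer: 1/35853 ≈ 2.7892e-5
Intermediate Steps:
L(K) = -8
j = -8
n(W, u) = -8 + W + u (n(W, u) = (W + u) - 8 = -8 + W + u)
1/((21513 - 1*(-14245)) + n(-42, 145)) = 1/((21513 - 1*(-14245)) + (-8 - 42 + 145)) = 1/((21513 + 14245) + 95) = 1/(35758 + 95) = 1/35853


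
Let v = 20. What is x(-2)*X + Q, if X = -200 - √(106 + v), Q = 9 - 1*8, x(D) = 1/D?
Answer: 101 + 3*√14/2 ≈ 106.61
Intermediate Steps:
Q = 1 (Q = 9 - 8 = 1)
X = -200 - 3*√14 (X = -200 - √(106 + 20) = -200 - √126 = -200 - 3*√14 ≈ -211.23)
x(-2)*X + Q = (-200 - 3*√14)/(-2) + 1 = -(-200 - 3*√14)/2 + 1 = (100 + 3*√14/2) + 1 = 101 + 3*√14/2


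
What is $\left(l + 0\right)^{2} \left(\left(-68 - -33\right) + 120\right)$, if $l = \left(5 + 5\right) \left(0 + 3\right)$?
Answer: $76500$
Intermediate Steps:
$l = 30$ ($l = 10 \cdot 3 = 30$)
$\left(l + 0\right)^{2} \left(\left(-68 - -33\right) + 120\right) = \left(30 + 0\right)^{2} \left(\left(-68 - -33\right) + 120\right) = 30^{2} \left(\left(-68 + 33\right) + 120\right) = 900 \left(-35 + 120\right) = 900 \cdot 85 = 76500$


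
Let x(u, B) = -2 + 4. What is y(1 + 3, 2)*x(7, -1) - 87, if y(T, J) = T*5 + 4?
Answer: -39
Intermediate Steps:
x(u, B) = 2
y(T, J) = 4 + 5*T (y(T, J) = 5*T + 4 = 4 + 5*T)
y(1 + 3, 2)*x(7, -1) - 87 = (4 + 5*(1 + 3))*2 - 87 = (4 + 5*4)*2 - 87 = (4 + 20)*2 - 87 = 24*2 - 87 = 48 - 87 = -39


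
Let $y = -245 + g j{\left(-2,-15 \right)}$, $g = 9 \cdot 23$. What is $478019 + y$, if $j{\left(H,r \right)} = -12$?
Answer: $475290$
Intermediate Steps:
$g = 207$
$y = -2729$ ($y = -245 + 207 \left(-12\right) = -245 - 2484 = -2729$)
$478019 + y = 478019 - 2729 = 475290$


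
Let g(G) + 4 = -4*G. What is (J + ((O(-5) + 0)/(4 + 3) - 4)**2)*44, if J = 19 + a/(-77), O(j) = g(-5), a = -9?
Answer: 47552/49 ≈ 970.45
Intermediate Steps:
g(G) = -4 - 4*G
O(j) = 16 (O(j) = -4 - 4*(-5) = -4 + 20 = 16)
J = 1472/77 (J = 19 - 9/(-77) = 19 - 9*(-1/77) = 19 + 9/77 = 1472/77 ≈ 19.117)
(J + ((O(-5) + 0)/(4 + 3) - 4)**2)*44 = (1472/77 + ((16 + 0)/(4 + 3) - 4)**2)*44 = (1472/77 + (16/7 - 4)**2)*44 = (1472/77 + (-12/7)**2)*44 = (1472/77 + 144/49)*44 = (11888/539)*44 = 47552/49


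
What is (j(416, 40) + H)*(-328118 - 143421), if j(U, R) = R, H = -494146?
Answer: 232990249134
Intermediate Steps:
(j(416, 40) + H)*(-328118 - 143421) = (40 - 494146)*(-328118 - 143421) = -494106*(-471539) = 232990249134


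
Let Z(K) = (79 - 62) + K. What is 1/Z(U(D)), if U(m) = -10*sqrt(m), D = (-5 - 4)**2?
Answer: -1/73 ≈ -0.013699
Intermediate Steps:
D = 81 (D = (-9)**2 = 81)
Z(K) = 17 + K
1/Z(U(D)) = 1/(17 - 10*sqrt(81)) = 1/(17 - 10*9) = 1/(17 - 90) = 1/(-73) = -1/73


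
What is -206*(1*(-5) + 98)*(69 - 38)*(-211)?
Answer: 125312478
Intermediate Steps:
-206*(1*(-5) + 98)*(69 - 38)*(-211) = -206*(-5 + 98)*31*(-211) = -19158*31*(-211) = -206*2883*(-211) = -593898*(-211) = 125312478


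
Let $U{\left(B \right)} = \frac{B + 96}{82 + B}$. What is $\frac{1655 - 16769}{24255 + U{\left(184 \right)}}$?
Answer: $- \frac{287166}{460865} \approx -0.6231$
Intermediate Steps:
$U{\left(B \right)} = \frac{96 + B}{82 + B}$
$\frac{1655 - 16769}{24255 + U{\left(184 \right)}} = \frac{1655 - 16769}{24255 + \frac{96 + 184}{82 + 184}} = - \frac{15114}{24255 + \frac{1}{266} \cdot 280} = - \frac{15114}{24255 + \frac{20}{19}} = - \frac{15114}{\frac{460865}{19}} = \left(-15114\right) \frac{19}{460865} = - \frac{287166}{460865}$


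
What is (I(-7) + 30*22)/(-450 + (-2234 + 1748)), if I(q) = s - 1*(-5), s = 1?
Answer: -37/52 ≈ -0.71154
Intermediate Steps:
I(q) = 6 (I(q) = 1 - 1*(-5) = 1 + 5 = 6)
(I(-7) + 30*22)/(-450 + (-2234 + 1748)) = (6 + 30*22)/(-450 + (-2234 + 1748)) = (6 + 660)/(-450 - 486) = 666/(-936) = 666*(-1/936) = -37/52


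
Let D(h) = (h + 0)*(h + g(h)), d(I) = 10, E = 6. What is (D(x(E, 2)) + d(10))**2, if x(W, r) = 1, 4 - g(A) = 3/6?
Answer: 841/4 ≈ 210.25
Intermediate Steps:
g(A) = 7/2 (g(A) = 4 - 3/6 = 4 - 1*1/2 = 4 - 1/2 = 7/2)
D(h) = h*(7/2 + h) (D(h) = (h + 0)*(h + 7/2) = h*(7/2 + h))
(D(x(E, 2)) + d(10))**2 = ((1/2)*1*(7 + 2*1) + 10)**2 = ((1/2)*1*(7 + 2) + 10)**2 = ((1/2)*1*9 + 10)**2 = (9/2 + 10)**2 = (29/2)**2 = 841/4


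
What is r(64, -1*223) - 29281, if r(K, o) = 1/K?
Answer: -1873983/64 ≈ -29281.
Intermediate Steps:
r(64, -1*223) - 29281 = 1/64 - 29281 = -1873983/64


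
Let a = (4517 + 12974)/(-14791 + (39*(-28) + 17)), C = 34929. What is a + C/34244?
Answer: -22389145/271657652 ≈ -0.082417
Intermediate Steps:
a = -17491/15866 (a = 17491/(-14791 + (-1092 + 17)) = 17491/(-14791 - 1075) = 17491/(-15866) = 17491*(-1/15866) = -17491/15866 ≈ -1.1024)
a + C/34244 = -17491/15866 + 34929/34244 = -22389145/271657652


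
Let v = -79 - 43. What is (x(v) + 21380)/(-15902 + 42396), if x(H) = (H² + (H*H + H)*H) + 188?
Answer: -882256/13247 ≈ -66.600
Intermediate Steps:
v = -122
x(H) = 188 + H² + H*(H + H²) (x(H) = (H² + (H² + H)*H) + 188 = (H² + (H + H²)*H) + 188 = (H² + H*(H + H²)) + 188 = 188 + H² + H*(H + H²))
(x(v) + 21380)/(-15902 + 42396) = ((188 + (-122)³ + 2*(-122)²) + 21380)/(-15902 + 42396) = ((188 - 1815848 + 2*14884) + 21380)/26494 = ((188 - 1815848 + 29768) + 21380)*(1/26494) = (-1785892 + 21380)*(1/26494) = -1764512*1/26494 = -882256/13247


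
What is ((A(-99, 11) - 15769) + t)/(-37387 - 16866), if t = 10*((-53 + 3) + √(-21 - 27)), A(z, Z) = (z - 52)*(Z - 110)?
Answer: 1320/54253 - 40*I*√3/54253 ≈ 0.02433 - 0.001277*I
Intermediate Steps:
A(z, Z) = (-110 + Z)*(-52 + z) (A(z, Z) = (-52 + z)*(-110 + Z) = (-110 + Z)*(-52 + z))
t = -500 + 40*I*√3 (t = 10*(-50 + √(-48)) = 10*(-50 + 4*I*√3) = -500 + 40*I*√3 ≈ -500.0 + 69.282*I)
((A(-99, 11) - 15769) + t)/(-37387 - 16866) = (((5720 - 110*(-99) - 52*11 + 11*(-99)) - 15769) + (-500 + 40*I*√3))/(-37387 - 16866) = (((5720 + 10890 - 572 - 1089) - 15769) + (-500 + 40*I*√3))/(-54253) = ((14949 - 15769) + (-500 + 40*I*√3))*(-1/54253) = (-820 + (-500 + 40*I*√3))*(-1/54253) = (-1320 + 40*I*√3)*(-1/54253) = 1320/54253 - 40*I*√3/54253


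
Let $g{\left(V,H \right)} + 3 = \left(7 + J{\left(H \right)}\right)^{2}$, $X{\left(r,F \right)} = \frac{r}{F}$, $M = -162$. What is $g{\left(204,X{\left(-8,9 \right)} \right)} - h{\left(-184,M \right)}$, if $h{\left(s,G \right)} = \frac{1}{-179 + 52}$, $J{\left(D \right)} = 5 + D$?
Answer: $\frac{1239220}{10287} \approx 120.46$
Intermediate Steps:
$h{\left(s,G \right)} = - \frac{1}{127}$ ($h{\left(s,G \right)} = \frac{1}{-127} = - \frac{1}{127}$)
$g{\left(V,H \right)} = -3 + \left(12 + H\right)^{2}$ ($g{\left(V,H \right)} = -3 + \left(7 + \left(5 + H\right)\right)^{2} = -3 + \left(12 + H\right)^{2}$)
$g{\left(204,X{\left(-8,9 \right)} \right)} - h{\left(-184,M \right)} = \left(-3 + \left(12 - \frac{8}{9}\right)^{2}\right) - - \frac{1}{127} = \left(-3 + \left(12 - \frac{8}{9}\right)^{2}\right) + \frac{1}{127} = \left(-3 + \left(\frac{100}{9}\right)^{2}\right) + \frac{1}{127} = \left(-3 + \frac{10000}{81}\right) + \frac{1}{127} = \frac{9757}{81} + \frac{1}{127} = \frac{1239220}{10287}$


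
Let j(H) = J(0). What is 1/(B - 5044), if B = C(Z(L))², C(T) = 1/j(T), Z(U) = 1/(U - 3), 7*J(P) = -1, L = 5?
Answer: -1/4995 ≈ -0.00020020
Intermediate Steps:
J(P) = -⅐ (J(P) = (⅐)*(-1) = -⅐)
j(H) = -⅐
Z(U) = 1/(-3 + U)
C(T) = -7 (C(T) = 1/(-⅐) = -7)
B = 49 (B = (-7)² = 49)
1/(B - 5044) = 1/(49 - 5044) = 1/(-4995) = -1/4995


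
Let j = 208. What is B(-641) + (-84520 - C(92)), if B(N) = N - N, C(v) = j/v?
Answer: -1944012/23 ≈ -84522.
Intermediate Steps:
C(v) = 208/v
B(N) = 0
B(-641) + (-84520 - C(92)) = 0 + (-84520 - 208/92) = 0 + (-84520 - 1*52/23) = 0 + (-84520 - 52/23) = 0 - 1944012/23 = -1944012/23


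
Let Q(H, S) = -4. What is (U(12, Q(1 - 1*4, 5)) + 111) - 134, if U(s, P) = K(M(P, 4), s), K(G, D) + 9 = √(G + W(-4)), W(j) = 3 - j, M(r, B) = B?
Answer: -32 + √11 ≈ -28.683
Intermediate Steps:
K(G, D) = -9 + √(7 + G) (K(G, D) = -9 + √(G + (3 - 1*(-4))) = -9 + √(G + (3 + 4)) = -9 + √(G + 7) = -9 + √(7 + G))
U(s, P) = -9 + √11 (U(s, P) = -9 + √(7 + 4) = -9 + √11)
(U(12, Q(1 - 1*4, 5)) + 111) - 134 = ((-9 + √11) + 111) - 134 = (102 + √11) - 134 = -32 + √11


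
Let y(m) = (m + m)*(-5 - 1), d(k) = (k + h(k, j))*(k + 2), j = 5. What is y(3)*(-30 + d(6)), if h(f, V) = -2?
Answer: -72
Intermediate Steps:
d(k) = (-2 + k)*(2 + k) (d(k) = (k - 2)*(k + 2) = (-2 + k)*(2 + k))
y(m) = -12*m (y(m) = (2*m)*(-6) = -12*m)
y(3)*(-30 + d(6)) = (-12*3)*(-30 + (-4 + 6**2)) = -36*(-30 + (-4 + 36)) = -36*(-30 + 32) = -36*2 = -72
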